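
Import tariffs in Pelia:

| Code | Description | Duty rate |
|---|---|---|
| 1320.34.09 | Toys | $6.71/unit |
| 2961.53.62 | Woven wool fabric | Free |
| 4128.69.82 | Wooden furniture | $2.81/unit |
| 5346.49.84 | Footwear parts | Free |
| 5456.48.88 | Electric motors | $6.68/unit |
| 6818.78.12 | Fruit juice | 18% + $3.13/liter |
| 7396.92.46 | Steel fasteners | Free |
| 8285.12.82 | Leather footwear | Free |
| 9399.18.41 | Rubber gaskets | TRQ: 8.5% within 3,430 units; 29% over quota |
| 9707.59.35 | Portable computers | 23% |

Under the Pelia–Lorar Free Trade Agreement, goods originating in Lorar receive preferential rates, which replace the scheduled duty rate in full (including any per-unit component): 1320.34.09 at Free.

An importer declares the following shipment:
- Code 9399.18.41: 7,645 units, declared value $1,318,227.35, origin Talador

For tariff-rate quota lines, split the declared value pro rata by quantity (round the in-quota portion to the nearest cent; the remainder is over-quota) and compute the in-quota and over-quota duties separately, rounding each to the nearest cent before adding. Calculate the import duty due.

Line 1 (9399.18.41, Talador, 7,645 units, $1,318,227.35):
Code 9399.18.41 is under a tariff-rate quota (threshold 3,430 units). In-quota: 3,430 units at 8.5%; over-quota: 4,215 units at 29%.
Pro-rata value split: in-quota = $1,318,227.35 × 3,430/7,645 = $591,434.90; over-quota = $1,318,227.35 − $591,434.90 = $726,792.45.
In-quota duty = $591,434.90 × 8.5% = $50,271.97. Over-quota duty = $726,792.45 × 29% = $210,769.81.
Line duty = $50,271.97 + $210,769.81 = $261,041.78.

$261,041.78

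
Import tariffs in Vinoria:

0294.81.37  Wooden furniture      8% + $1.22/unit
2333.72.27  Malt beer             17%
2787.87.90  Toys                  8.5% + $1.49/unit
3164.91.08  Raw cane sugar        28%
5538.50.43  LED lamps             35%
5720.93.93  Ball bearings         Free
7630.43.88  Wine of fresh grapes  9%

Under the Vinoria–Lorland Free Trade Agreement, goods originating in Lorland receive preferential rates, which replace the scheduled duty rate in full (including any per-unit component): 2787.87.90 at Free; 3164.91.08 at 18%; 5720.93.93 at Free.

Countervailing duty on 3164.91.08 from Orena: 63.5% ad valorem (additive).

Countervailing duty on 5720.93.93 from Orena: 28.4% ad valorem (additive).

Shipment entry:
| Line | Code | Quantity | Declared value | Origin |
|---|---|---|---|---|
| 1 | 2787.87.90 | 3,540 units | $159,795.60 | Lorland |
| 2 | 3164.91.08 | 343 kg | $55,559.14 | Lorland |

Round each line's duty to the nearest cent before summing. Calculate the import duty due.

Line 1 (2787.87.90, Lorland, 3,540 units, $159,795.60):
Base rate for 2787.87.90 is 8.5% + $1.49/unit.
Origin Lorland qualifies under the Vinoria–Lorland agreement and 2787.87.90 is covered: preferential rate Free applies instead.
Duty = $159,795.60 × 0% = $0.00.
Line 2 (3164.91.08, Lorland, 343 kg, $55,559.14):
Base rate for 3164.91.08 is 28%.
Origin Lorland qualifies under the Vinoria–Lorland agreement and 3164.91.08 is covered: preferential rate 18% applies instead.
The additional-duty order on 3164.91.08 targets Orena, not Lorland; it does not apply.
Duty = $55,559.14 × 18% = $10,000.65.
Total = $0.00 + $10,000.65 = $10,000.65.

$10,000.65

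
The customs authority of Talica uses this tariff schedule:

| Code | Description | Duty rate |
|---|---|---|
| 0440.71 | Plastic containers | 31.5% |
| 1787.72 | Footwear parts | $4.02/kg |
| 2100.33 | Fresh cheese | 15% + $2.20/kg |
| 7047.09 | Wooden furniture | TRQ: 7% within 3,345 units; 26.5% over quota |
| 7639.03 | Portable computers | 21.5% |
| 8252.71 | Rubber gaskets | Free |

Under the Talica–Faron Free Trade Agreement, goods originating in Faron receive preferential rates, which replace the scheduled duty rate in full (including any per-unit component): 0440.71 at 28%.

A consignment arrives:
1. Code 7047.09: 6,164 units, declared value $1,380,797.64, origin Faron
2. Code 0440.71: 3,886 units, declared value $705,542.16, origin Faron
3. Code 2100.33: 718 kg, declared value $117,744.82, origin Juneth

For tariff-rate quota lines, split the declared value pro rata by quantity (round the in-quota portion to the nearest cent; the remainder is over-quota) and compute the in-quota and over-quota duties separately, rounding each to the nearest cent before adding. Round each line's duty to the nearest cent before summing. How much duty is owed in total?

Line 1 (7047.09, Faron, 6,164 units, $1,380,797.64):
Code 7047.09 is under a tariff-rate quota (threshold 3,345 units). In-quota: 3,345 units at 7%; over-quota: 2,819 units at 26.5%.
Pro-rata value split: in-quota = $1,380,797.64 × 3,345/6,164 = $749,313.45; over-quota = $1,380,797.64 − $749,313.45 = $631,484.19.
In-quota duty = $749,313.45 × 7% = $52,451.94. Over-quota duty = $631,484.19 × 26.5% = $167,343.31.
Line duty = $52,451.94 + $167,343.31 = $219,795.25.
Line 2 (0440.71, Faron, 3,886 units, $705,542.16):
Base rate for 0440.71 is 31.5%.
Origin Faron qualifies under the Talica–Faron agreement and 0440.71 is covered: preferential rate 28% applies instead.
Duty = $705,542.16 × 28% = $197,551.80.
Line 3 (2100.33, Juneth, 718 kg, $117,744.82):
Base rate for 2100.33 is 15% + $2.20/kg.
Duty = $117,744.82 × 15% + 718 × $2.20 = $19,241.32.
Total = $219,795.25 + $197,551.80 + $19,241.32 = $436,588.37.

$436,588.37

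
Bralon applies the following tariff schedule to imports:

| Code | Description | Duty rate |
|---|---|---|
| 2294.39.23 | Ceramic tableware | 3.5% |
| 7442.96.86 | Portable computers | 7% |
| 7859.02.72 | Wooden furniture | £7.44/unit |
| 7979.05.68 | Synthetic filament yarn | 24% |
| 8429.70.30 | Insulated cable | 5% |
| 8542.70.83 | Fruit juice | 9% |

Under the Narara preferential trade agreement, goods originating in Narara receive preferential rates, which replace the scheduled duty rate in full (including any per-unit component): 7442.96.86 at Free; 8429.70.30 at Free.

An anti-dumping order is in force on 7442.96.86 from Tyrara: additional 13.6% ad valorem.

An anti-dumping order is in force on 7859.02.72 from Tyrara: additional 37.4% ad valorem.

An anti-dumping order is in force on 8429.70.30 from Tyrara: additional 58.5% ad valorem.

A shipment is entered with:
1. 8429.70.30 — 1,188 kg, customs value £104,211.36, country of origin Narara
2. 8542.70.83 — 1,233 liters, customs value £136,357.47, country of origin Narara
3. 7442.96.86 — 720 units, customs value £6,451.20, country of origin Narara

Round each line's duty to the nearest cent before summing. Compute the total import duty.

Line 1 (8429.70.30, Narara, 1,188 kg, £104,211.36):
Base rate for 8429.70.30 is 5%.
Origin Narara qualifies under the Bralon–Narara agreement and 8429.70.30 is covered: preferential rate Free applies instead.
The additional-duty order on 8429.70.30 targets Tyrara, not Narara; it does not apply.
Duty = £104,211.36 × 0% = £0.00.
Line 2 (8542.70.83, Narara, 1,233 liters, £136,357.47):
Base rate for 8542.70.83 is 9%.
Origin Narara is the FTA partner but 8542.70.83 is not on the preference list; base rate stands.
Duty = £136,357.47 × 9% = £12,272.17.
Line 3 (7442.96.86, Narara, 720 units, £6,451.20):
Base rate for 7442.96.86 is 7%.
Origin Narara qualifies under the Bralon–Narara agreement and 7442.96.86 is covered: preferential rate Free applies instead.
The additional-duty order on 7442.96.86 targets Tyrara, not Narara; it does not apply.
Duty = £6,451.20 × 0% = £0.00.
Total = £0.00 + £12,272.17 + £0.00 = £12,272.17.

£12,272.17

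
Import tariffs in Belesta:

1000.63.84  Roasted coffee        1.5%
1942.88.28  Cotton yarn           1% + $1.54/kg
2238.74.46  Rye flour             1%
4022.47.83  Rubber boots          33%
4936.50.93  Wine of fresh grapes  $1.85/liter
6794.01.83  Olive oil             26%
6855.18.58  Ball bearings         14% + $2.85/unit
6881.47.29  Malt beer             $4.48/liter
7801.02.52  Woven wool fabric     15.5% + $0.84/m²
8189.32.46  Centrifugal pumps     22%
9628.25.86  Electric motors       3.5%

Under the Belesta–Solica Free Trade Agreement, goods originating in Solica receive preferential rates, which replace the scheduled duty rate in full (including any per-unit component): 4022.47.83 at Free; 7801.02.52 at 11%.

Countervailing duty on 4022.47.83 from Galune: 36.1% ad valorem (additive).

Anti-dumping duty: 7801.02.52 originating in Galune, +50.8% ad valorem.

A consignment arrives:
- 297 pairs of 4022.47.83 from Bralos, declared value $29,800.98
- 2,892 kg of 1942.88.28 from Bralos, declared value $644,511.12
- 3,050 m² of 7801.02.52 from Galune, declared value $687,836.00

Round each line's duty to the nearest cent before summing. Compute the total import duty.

$479,330.38

Line 1 (4022.47.83, Bralos, 297 pairs, $29,800.98):
Base rate for 4022.47.83 is 33%.
4022.47.83 has an FTA preferential rate, but origin Bralos is not Solica; base rate stands.
The additional-duty order on 4022.47.83 targets Galune, not Bralos; it does not apply.
Duty = $29,800.98 × 33% = $9,834.32.
Line 2 (1942.88.28, Bralos, 2,892 kg, $644,511.12):
Base rate for 1942.88.28 is 1% + $1.54/kg.
Duty = $644,511.12 × 1% + 2,892 × $1.54 = $10,898.79.
Line 3 (7801.02.52, Galune, 3,050 m², $687,836.00):
Base rate for 7801.02.52 is 15.5% + $0.84/m².
7801.02.52 has an FTA preferential rate, but origin Galune is not Solica; base rate stands.
Additional duty on 7801.02.52 from Galune: +50.8%. Applied ad valorem rate: 15.5% + 50.8% = 66.3%.
Duty = $687,836.00 × 66.3% + 3,050 × $0.84 = $458,597.27.
Total = $9,834.32 + $10,898.79 + $458,597.27 = $479,330.38.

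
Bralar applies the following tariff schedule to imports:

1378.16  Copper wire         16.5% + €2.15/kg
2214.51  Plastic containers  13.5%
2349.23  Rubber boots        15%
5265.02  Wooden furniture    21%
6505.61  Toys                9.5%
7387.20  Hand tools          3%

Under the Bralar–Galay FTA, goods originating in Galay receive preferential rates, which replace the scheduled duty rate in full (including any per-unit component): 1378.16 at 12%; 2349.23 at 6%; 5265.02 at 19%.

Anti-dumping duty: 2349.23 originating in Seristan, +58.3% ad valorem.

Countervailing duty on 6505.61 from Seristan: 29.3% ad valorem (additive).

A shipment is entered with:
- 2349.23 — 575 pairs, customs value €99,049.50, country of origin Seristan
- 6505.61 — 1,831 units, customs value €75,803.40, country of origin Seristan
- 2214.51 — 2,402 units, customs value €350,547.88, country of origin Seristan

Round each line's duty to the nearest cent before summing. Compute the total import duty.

Line 1 (2349.23, Seristan, 575 pairs, €99,049.50):
Base rate for 2349.23 is 15%.
2349.23 has an FTA preferential rate, but origin Seristan is not Galay; base rate stands.
Additional duty on 2349.23 from Seristan: +58.3%. Applied ad valorem rate: 15% + 58.3% = 73.3%.
Duty = €99,049.50 × 73.3% = €72,603.28.
Line 2 (6505.61, Seristan, 1,831 units, €75,803.40):
Base rate for 6505.61 is 9.5%.
Additional duty on 6505.61 from Seristan: +29.3%. Applied ad valorem rate: 9.5% + 29.3% = 38.8%.
Duty = €75,803.40 × 38.8% = €29,411.72.
Line 3 (2214.51, Seristan, 2,402 units, €350,547.88):
Base rate for 2214.51 is 13.5%.
Duty = €350,547.88 × 13.5% = €47,323.96.
Total = €72,603.28 + €29,411.72 + €47,323.96 = €149,338.96.

€149,338.96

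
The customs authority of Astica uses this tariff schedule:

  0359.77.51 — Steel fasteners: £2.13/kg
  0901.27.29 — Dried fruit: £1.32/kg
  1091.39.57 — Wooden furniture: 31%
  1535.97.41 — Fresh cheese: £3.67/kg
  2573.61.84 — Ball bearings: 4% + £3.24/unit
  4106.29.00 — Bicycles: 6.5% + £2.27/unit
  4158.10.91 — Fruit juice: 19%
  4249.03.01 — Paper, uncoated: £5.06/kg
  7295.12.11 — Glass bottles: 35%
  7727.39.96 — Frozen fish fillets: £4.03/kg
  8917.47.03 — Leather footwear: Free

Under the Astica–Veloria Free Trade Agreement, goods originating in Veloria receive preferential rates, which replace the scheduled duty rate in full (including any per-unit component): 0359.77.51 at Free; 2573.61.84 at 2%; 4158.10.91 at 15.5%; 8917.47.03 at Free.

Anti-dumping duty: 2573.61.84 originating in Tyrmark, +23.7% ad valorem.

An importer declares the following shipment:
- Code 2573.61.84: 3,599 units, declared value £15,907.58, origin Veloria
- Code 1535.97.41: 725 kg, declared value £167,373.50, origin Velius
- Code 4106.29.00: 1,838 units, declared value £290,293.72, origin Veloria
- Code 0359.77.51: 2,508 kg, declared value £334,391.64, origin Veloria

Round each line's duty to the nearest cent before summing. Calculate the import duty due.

£26,020.25

Line 1 (2573.61.84, Veloria, 3,599 units, £15,907.58):
Base rate for 2573.61.84 is 4% + £3.24/unit.
Origin Veloria qualifies under the Astica–Veloria agreement and 2573.61.84 is covered: preferential rate 2% applies instead.
The additional-duty order on 2573.61.84 targets Tyrmark, not Veloria; it does not apply.
Duty = £15,907.58 × 2% = £318.15.
Line 2 (1535.97.41, Velius, 725 kg, £167,373.50):
Base rate for 1535.97.41 is £3.67/kg.
Duty = 725 × £3.67 = £2,660.75.
Line 3 (4106.29.00, Veloria, 1,838 units, £290,293.72):
Base rate for 4106.29.00 is 6.5% + £2.27/unit.
Origin Veloria is the FTA partner but 4106.29.00 is not on the preference list; base rate stands.
Duty = £290,293.72 × 6.5% + 1,838 × £2.27 = £23,041.35.
Line 4 (0359.77.51, Veloria, 2,508 kg, £334,391.64):
Base rate for 0359.77.51 is £2.13/kg.
Origin Veloria qualifies under the Astica–Veloria agreement and 0359.77.51 is covered: preferential rate Free applies instead.
Duty = £334,391.64 × 0% = £0.00.
Total = £318.15 + £2,660.75 + £23,041.35 + £0.00 = £26,020.25.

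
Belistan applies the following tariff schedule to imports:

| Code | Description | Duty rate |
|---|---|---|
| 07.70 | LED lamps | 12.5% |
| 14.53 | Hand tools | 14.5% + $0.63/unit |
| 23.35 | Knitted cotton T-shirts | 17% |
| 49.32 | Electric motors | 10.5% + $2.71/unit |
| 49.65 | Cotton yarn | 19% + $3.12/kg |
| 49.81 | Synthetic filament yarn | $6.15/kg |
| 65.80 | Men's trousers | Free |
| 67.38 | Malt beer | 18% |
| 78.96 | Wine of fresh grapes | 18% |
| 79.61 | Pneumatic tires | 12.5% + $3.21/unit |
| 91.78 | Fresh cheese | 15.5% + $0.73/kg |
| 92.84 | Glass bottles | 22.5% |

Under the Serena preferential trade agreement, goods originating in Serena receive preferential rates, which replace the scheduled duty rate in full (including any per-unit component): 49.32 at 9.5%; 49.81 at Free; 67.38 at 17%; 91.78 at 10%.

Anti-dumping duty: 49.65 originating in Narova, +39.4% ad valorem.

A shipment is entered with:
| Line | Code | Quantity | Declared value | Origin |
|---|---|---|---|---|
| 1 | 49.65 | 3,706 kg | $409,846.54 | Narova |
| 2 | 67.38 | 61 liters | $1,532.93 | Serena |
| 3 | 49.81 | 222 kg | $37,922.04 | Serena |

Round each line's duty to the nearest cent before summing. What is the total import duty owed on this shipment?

Line 1 (49.65, Narova, 3,706 kg, $409,846.54):
Base rate for 49.65 is 19% + $3.12/kg.
Additional duty on 49.65 from Narova: +39.4%. Applied ad valorem rate: 19% + 39.4% = 58.4%.
Duty = $409,846.54 × 58.4% + 3,706 × $3.12 = $250,913.10.
Line 2 (67.38, Serena, 61 liters, $1,532.93):
Base rate for 67.38 is 18%.
Origin Serena qualifies under the Belistan–Serena agreement and 67.38 is covered: preferential rate 17% applies instead.
Duty = $1,532.93 × 17% = $260.60.
Line 3 (49.81, Serena, 222 kg, $37,922.04):
Base rate for 49.81 is $6.15/kg.
Origin Serena qualifies under the Belistan–Serena agreement and 49.81 is covered: preferential rate Free applies instead.
Duty = $37,922.04 × 0% = $0.00.
Total = $250,913.10 + $260.60 + $0.00 = $251,173.70.

$251,173.70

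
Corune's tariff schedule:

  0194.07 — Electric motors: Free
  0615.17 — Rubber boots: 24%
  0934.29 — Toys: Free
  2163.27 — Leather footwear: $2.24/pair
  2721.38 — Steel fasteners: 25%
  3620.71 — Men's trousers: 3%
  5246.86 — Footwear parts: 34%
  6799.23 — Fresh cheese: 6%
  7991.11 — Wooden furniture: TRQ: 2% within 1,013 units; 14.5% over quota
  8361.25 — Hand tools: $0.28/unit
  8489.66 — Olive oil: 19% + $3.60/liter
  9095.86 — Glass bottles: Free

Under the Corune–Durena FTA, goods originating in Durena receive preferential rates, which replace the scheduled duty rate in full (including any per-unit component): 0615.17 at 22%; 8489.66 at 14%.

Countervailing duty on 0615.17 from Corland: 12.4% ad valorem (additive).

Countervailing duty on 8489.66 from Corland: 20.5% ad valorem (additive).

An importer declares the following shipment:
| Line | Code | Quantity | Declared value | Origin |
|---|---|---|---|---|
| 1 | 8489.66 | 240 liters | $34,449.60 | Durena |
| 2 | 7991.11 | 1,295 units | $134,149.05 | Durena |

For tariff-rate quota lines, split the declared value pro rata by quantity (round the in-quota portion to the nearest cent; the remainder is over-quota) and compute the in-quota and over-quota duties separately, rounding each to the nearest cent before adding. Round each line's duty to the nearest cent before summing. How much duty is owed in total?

Line 1 (8489.66, Durena, 240 liters, $34,449.60):
Base rate for 8489.66 is 19% + $3.60/liter.
Origin Durena qualifies under the Corune–Durena agreement and 8489.66 is covered: preferential rate 14% applies instead.
The additional-duty order on 8489.66 targets Corland, not Durena; it does not apply.
Duty = $34,449.60 × 14% = $4,822.94.
Line 2 (7991.11, Durena, 1,295 units, $134,149.05):
Code 7991.11 is under a tariff-rate quota (threshold 1,013 units). In-quota: 1,013 units at 2%; over-quota: 282 units at 14.5%.
Pro-rata value split: in-quota = $134,149.05 × 1,013/1,295 = $104,936.67; over-quota = $134,149.05 − $104,936.67 = $29,212.38.
In-quota duty = $104,936.67 × 2% = $2,098.73. Over-quota duty = $29,212.38 × 14.5% = $4,235.80.
Line duty = $2,098.73 + $4,235.80 = $6,334.53.
Total = $4,822.94 + $6,334.53 = $11,157.47.

$11,157.47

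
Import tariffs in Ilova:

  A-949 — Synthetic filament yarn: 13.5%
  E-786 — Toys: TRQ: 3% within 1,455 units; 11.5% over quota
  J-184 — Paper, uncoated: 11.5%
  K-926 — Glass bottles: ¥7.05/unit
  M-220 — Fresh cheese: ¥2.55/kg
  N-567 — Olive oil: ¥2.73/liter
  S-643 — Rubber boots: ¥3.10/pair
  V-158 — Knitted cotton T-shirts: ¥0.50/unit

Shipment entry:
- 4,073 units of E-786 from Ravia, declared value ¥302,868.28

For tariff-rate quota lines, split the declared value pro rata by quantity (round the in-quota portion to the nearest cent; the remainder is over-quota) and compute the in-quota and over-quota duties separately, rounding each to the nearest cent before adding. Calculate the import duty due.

¥25,633.38

Line 1 (E-786, Ravia, 4,073 units, ¥302,868.28):
Code E-786 is under a tariff-rate quota (threshold 1,455 units). In-quota: 1,455 units at 3%; over-quota: 2,618 units at 11.5%.
Pro-rata value split: in-quota = ¥302,868.28 × 1,455/4,073 = ¥108,193.80; over-quota = ¥302,868.28 − ¥108,193.80 = ¥194,674.48.
In-quota duty = ¥108,193.80 × 3% = ¥3,245.81. Over-quota duty = ¥194,674.48 × 11.5% = ¥22,387.57.
Line duty = ¥3,245.81 + ¥22,387.57 = ¥25,633.38.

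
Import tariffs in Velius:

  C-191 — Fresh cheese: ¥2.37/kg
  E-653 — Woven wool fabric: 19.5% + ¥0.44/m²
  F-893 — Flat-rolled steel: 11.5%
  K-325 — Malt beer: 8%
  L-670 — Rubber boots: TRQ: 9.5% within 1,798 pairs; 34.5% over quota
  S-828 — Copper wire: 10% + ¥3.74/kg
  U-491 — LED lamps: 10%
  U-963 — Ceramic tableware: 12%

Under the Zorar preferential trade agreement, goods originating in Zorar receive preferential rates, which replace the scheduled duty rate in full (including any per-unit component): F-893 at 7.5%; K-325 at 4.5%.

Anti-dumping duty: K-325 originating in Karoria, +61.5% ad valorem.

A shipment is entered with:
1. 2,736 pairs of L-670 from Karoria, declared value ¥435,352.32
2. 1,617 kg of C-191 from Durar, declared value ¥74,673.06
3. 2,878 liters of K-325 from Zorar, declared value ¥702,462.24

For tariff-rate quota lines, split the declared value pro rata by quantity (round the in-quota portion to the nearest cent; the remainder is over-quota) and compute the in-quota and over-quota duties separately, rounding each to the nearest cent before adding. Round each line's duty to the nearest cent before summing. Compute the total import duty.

Line 1 (L-670, Karoria, 2,736 pairs, ¥435,352.32):
Code L-670 is under a tariff-rate quota (threshold 1,798 pairs). In-quota: 1,798 pairs at 9.5%; over-quota: 938 pairs at 34.5%.
Pro-rata value split: in-quota = ¥435,352.32 × 1,798/2,736 = ¥286,097.76; over-quota = ¥435,352.32 − ¥286,097.76 = ¥149,254.56.
In-quota duty = ¥286,097.76 × 9.5% = ¥27,179.29. Over-quota duty = ¥149,254.56 × 34.5% = ¥51,492.82.
Line duty = ¥27,179.29 + ¥51,492.82 = ¥78,672.11.
Line 2 (C-191, Durar, 1,617 kg, ¥74,673.06):
Base rate for C-191 is ¥2.37/kg.
Duty = 1,617 × ¥2.37 = ¥3,832.29.
Line 3 (K-325, Zorar, 2,878 liters, ¥702,462.24):
Base rate for K-325 is 8%.
Origin Zorar qualifies under the Velius–Zorar agreement and K-325 is covered: preferential rate 4.5% applies instead.
The additional-duty order on K-325 targets Karoria, not Zorar; it does not apply.
Duty = ¥702,462.24 × 4.5% = ¥31,610.80.
Total = ¥78,672.11 + ¥3,832.29 + ¥31,610.80 = ¥114,115.20.

¥114,115.20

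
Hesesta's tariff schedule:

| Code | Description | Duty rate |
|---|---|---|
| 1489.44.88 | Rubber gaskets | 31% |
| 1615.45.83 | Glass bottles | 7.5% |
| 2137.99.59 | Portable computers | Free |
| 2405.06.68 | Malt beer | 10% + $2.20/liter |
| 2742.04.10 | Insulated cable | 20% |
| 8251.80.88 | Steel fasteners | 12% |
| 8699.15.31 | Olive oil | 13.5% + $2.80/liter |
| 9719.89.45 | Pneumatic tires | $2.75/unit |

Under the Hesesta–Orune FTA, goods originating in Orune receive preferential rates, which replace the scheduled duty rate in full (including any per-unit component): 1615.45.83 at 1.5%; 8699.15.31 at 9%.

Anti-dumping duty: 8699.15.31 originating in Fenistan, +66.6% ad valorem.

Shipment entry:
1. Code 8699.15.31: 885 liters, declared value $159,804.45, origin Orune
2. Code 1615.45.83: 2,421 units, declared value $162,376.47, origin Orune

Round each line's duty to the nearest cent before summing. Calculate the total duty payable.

$16,818.05

Line 1 (8699.15.31, Orune, 885 liters, $159,804.45):
Base rate for 8699.15.31 is 13.5% + $2.80/liter.
Origin Orune qualifies under the Hesesta–Orune agreement and 8699.15.31 is covered: preferential rate 9% applies instead.
The additional-duty order on 8699.15.31 targets Fenistan, not Orune; it does not apply.
Duty = $159,804.45 × 9% = $14,382.40.
Line 2 (1615.45.83, Orune, 2,421 units, $162,376.47):
Base rate for 1615.45.83 is 7.5%.
Origin Orune qualifies under the Hesesta–Orune agreement and 1615.45.83 is covered: preferential rate 1.5% applies instead.
Duty = $162,376.47 × 1.5% = $2,435.65.
Total = $14,382.40 + $2,435.65 = $16,818.05.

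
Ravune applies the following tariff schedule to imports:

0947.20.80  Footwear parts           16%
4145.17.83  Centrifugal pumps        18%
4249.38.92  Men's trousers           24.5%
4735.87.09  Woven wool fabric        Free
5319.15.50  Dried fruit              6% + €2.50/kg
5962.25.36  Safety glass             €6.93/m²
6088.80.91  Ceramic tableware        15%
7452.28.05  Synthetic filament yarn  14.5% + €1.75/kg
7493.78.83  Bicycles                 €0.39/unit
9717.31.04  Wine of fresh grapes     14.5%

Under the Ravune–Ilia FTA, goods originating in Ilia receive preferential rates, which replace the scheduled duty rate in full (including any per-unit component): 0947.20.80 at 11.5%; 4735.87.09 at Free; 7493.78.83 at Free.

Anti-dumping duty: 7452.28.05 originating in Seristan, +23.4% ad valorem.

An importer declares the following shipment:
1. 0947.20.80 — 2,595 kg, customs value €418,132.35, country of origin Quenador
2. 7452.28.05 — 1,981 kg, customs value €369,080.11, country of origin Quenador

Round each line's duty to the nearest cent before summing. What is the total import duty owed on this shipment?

€123,884.55

Line 1 (0947.20.80, Quenador, 2,595 kg, €418,132.35):
Base rate for 0947.20.80 is 16%.
0947.20.80 has an FTA preferential rate, but origin Quenador is not Ilia; base rate stands.
Duty = €418,132.35 × 16% = €66,901.18.
Line 2 (7452.28.05, Quenador, 1,981 kg, €369,080.11):
Base rate for 7452.28.05 is 14.5% + €1.75/kg.
The additional-duty order on 7452.28.05 targets Seristan, not Quenador; it does not apply.
Duty = €369,080.11 × 14.5% + 1,981 × €1.75 = €56,983.37.
Total = €66,901.18 + €56,983.37 = €123,884.55.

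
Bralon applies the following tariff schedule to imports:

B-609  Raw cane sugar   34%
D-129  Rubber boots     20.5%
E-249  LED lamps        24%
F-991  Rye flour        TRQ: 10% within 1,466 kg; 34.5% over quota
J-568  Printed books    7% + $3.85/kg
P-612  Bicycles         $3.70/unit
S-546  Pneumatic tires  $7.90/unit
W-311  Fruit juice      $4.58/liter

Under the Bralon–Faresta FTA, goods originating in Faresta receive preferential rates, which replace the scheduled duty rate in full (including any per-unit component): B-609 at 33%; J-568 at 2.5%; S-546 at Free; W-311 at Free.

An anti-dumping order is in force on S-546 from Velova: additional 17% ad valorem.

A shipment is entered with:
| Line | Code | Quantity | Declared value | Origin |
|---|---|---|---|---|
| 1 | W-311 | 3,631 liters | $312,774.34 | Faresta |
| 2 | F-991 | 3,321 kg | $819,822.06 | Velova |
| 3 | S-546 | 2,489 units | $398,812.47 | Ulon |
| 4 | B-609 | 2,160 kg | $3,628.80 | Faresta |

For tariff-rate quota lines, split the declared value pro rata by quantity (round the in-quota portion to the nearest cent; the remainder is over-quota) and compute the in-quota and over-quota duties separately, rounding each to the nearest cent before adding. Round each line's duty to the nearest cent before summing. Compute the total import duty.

$215,034.51

Line 1 (W-311, Faresta, 3,631 liters, $312,774.34):
Base rate for W-311 is $4.58/liter.
Origin Faresta qualifies under the Bralon–Faresta agreement and W-311 is covered: preferential rate Free applies instead.
Duty = $312,774.34 × 0% = $0.00.
Line 2 (F-991, Velova, 3,321 kg, $819,822.06):
Code F-991 is under a tariff-rate quota (threshold 1,466 kg). In-quota: 1,466 kg at 10%; over-quota: 1,855 kg at 34.5%.
Pro-rata value split: in-quota = $819,822.06 × 1,466/3,321 = $361,896.76; over-quota = $819,822.06 − $361,896.76 = $457,925.30.
In-quota duty = $361,896.76 × 10% = $36,189.68. Over-quota duty = $457,925.30 × 34.5% = $157,984.23.
Line duty = $36,189.68 + $157,984.23 = $194,173.91.
Line 3 (S-546, Ulon, 2,489 units, $398,812.47):
Base rate for S-546 is $7.90/unit.
S-546 has an FTA preferential rate, but origin Ulon is not Faresta; base rate stands.
The additional-duty order on S-546 targets Velova, not Ulon; it does not apply.
Duty = 2,489 × $7.90 = $19,663.10.
Line 4 (B-609, Faresta, 2,160 kg, $3,628.80):
Base rate for B-609 is 34%.
Origin Faresta qualifies under the Bralon–Faresta agreement and B-609 is covered: preferential rate 33% applies instead.
Duty = $3,628.80 × 33% = $1,197.50.
Total = $0.00 + $194,173.91 + $19,663.10 + $1,197.50 = $215,034.51.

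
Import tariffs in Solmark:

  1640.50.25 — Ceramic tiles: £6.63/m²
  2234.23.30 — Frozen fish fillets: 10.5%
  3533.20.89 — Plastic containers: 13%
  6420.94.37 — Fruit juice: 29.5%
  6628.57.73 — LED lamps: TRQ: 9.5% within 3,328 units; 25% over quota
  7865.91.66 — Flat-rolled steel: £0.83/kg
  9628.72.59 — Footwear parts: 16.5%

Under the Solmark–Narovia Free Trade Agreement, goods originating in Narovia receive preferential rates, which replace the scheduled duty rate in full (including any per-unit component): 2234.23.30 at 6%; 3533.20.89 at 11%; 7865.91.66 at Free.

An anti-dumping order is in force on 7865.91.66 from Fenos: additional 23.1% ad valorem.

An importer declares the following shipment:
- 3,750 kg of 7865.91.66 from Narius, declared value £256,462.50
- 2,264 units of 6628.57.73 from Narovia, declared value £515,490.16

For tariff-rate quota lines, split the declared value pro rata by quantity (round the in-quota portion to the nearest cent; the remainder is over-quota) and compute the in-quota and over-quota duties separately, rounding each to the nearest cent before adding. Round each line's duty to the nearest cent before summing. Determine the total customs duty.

£52,084.07

Line 1 (7865.91.66, Narius, 3,750 kg, £256,462.50):
Base rate for 7865.91.66 is £0.83/kg.
7865.91.66 has an FTA preferential rate, but origin Narius is not Narovia; base rate stands.
The additional-duty order on 7865.91.66 targets Fenos, not Narius; it does not apply.
Duty = 3,750 × £0.83 = £3,112.50.
Line 2 (6628.57.73, Narovia, 2,264 units, £515,490.16):
Code 6628.57.73 is under a tariff-rate quota (threshold 3,328 units). Quantity 2,264 units is within the quota, so the in-quota rate 9.5% applies to the full value.
Duty = £515,490.16 × 9.5% = £48,971.57.
Total = £3,112.50 + £48,971.57 = £52,084.07.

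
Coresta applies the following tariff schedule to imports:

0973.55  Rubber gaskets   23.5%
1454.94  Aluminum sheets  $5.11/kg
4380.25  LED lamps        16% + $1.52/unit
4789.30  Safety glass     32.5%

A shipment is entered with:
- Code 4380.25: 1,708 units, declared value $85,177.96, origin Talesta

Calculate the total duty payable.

Line 1 (4380.25, Talesta, 1,708 units, $85,177.96):
Base rate for 4380.25 is 16% + $1.52/unit.
Duty = $85,177.96 × 16% + 1,708 × $1.52 = $16,224.63.

$16,224.63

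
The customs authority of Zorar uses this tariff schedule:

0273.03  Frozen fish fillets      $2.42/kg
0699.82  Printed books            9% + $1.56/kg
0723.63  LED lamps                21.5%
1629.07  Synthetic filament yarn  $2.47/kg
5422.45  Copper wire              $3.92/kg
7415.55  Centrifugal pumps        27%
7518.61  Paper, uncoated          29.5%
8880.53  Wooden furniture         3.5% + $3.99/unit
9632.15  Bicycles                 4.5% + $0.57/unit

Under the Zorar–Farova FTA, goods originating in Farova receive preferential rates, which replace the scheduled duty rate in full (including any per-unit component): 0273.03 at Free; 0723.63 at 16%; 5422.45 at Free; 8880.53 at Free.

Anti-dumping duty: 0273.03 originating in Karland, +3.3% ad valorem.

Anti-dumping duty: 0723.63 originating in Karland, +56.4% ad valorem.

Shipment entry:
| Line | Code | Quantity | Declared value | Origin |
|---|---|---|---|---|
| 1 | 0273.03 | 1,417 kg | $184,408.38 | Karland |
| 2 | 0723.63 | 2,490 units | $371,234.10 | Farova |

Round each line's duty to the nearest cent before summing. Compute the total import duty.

Line 1 (0273.03, Karland, 1,417 kg, $184,408.38):
Base rate for 0273.03 is $2.42/kg.
0273.03 has an FTA preferential rate, but origin Karland is not Farova; base rate stands.
Additional duty on 0273.03 from Karland: +3.3% ad valorem. Applied ad valorem rate = 3.3%.
Duty = $184,408.38 × 3.3% + 1,417 × $2.42 = $9,514.62.
Line 2 (0723.63, Farova, 2,490 units, $371,234.10):
Base rate for 0723.63 is 21.5%.
Origin Farova qualifies under the Zorar–Farova agreement and 0723.63 is covered: preferential rate 16% applies instead.
The additional-duty order on 0723.63 targets Karland, not Farova; it does not apply.
Duty = $371,234.10 × 16% = $59,397.46.
Total = $9,514.62 + $59,397.46 = $68,912.08.

$68,912.08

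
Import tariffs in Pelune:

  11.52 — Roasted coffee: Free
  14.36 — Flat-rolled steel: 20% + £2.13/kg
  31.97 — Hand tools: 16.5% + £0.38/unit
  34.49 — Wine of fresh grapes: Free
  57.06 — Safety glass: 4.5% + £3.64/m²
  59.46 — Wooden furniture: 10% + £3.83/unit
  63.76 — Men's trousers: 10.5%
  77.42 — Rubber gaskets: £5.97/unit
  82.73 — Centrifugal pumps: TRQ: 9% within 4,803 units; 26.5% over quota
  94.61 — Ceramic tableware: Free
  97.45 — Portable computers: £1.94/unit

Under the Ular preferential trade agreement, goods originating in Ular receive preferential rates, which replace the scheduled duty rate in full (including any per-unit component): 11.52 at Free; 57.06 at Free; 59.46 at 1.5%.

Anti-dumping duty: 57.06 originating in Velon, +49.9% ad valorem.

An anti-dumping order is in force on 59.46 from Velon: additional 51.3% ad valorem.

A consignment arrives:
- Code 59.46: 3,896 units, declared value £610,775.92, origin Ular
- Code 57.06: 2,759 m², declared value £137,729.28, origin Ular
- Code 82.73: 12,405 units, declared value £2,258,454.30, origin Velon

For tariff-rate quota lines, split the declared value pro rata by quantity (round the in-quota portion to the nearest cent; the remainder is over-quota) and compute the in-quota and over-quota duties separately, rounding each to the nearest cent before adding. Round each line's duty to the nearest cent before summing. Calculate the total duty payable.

Line 1 (59.46, Ular, 3,896 units, £610,775.92):
Base rate for 59.46 is 10% + £3.83/unit.
Origin Ular qualifies under the Pelune–Ular agreement and 59.46 is covered: preferential rate 1.5% applies instead.
The additional-duty order on 59.46 targets Velon, not Ular; it does not apply.
Duty = £610,775.92 × 1.5% = £9,161.64.
Line 2 (57.06, Ular, 2,759 m², £137,729.28):
Base rate for 57.06 is 4.5% + £3.64/m².
Origin Ular qualifies under the Pelune–Ular agreement and 57.06 is covered: preferential rate Free applies instead.
The additional-duty order on 57.06 targets Velon, not Ular; it does not apply.
Duty = £137,729.28 × 0% = £0.00.
Line 3 (82.73, Velon, 12,405 units, £2,258,454.30):
Code 82.73 is under a tariff-rate quota (threshold 4,803 units). In-quota: 4,803 units at 9%; over-quota: 7,602 units at 26.5%.
Pro-rata value split: in-quota = £2,258,454.30 × 4,803/12,405 = £874,434.18; over-quota = £2,258,454.30 − £874,434.18 = £1,384,020.12.
In-quota duty = £874,434.18 × 9% = £78,699.08. Over-quota duty = £1,384,020.12 × 26.5% = £366,765.33.
Line duty = £78,699.08 + £366,765.33 = £445,464.41.
Total = £9,161.64 + £0.00 + £445,464.41 = £454,626.05.

£454,626.05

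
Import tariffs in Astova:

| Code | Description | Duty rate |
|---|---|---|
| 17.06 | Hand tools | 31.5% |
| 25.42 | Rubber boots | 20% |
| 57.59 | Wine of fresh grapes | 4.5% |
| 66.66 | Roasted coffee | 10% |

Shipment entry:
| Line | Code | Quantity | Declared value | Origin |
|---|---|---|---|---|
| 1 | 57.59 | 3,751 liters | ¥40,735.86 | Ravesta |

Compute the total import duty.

Line 1 (57.59, Ravesta, 3,751 liters, ¥40,735.86):
Base rate for 57.59 is 4.5%.
Duty = ¥40,735.86 × 4.5% = ¥1,833.11.

¥1,833.11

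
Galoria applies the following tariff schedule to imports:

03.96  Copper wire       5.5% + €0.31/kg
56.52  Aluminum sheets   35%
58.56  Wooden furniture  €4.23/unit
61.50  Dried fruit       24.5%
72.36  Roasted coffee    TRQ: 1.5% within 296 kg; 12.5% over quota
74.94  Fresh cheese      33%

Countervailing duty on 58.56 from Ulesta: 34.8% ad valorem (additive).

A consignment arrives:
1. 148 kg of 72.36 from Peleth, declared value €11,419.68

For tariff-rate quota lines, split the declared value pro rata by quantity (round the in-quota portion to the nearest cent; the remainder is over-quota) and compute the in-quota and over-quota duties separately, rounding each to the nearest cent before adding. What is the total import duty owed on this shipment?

€171.30

Line 1 (72.36, Peleth, 148 kg, €11,419.68):
Code 72.36 is under a tariff-rate quota (threshold 296 kg). Quantity 148 kg is within the quota, so the in-quota rate 1.5% applies to the full value.
Duty = €11,419.68 × 1.5% = €171.30.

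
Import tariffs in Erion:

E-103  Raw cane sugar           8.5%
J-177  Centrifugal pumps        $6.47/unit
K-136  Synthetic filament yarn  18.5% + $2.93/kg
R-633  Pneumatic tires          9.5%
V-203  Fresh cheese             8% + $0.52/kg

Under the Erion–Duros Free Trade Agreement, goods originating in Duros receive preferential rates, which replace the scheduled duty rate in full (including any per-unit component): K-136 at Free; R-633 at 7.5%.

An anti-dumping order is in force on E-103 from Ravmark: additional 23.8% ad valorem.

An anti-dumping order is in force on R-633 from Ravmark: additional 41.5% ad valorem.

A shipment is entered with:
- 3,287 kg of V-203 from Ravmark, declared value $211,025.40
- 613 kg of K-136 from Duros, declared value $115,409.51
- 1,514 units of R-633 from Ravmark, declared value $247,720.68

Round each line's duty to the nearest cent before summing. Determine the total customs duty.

Line 1 (V-203, Ravmark, 3,287 kg, $211,025.40):
Base rate for V-203 is 8% + $0.52/kg.
Duty = $211,025.40 × 8% + 3,287 × $0.52 = $18,591.27.
Line 2 (K-136, Duros, 613 kg, $115,409.51):
Base rate for K-136 is 18.5% + $2.93/kg.
Origin Duros qualifies under the Erion–Duros agreement and K-136 is covered: preferential rate Free applies instead.
Duty = $115,409.51 × 0% = $0.00.
Line 3 (R-633, Ravmark, 1,514 units, $247,720.68):
Base rate for R-633 is 9.5%.
R-633 has an FTA preferential rate, but origin Ravmark is not Duros; base rate stands.
Additional duty on R-633 from Ravmark: +41.5%. Applied ad valorem rate: 9.5% + 41.5% = 51%.
Duty = $247,720.68 × 51% = $126,337.55.
Total = $18,591.27 + $0.00 + $126,337.55 = $144,928.82.

$144,928.82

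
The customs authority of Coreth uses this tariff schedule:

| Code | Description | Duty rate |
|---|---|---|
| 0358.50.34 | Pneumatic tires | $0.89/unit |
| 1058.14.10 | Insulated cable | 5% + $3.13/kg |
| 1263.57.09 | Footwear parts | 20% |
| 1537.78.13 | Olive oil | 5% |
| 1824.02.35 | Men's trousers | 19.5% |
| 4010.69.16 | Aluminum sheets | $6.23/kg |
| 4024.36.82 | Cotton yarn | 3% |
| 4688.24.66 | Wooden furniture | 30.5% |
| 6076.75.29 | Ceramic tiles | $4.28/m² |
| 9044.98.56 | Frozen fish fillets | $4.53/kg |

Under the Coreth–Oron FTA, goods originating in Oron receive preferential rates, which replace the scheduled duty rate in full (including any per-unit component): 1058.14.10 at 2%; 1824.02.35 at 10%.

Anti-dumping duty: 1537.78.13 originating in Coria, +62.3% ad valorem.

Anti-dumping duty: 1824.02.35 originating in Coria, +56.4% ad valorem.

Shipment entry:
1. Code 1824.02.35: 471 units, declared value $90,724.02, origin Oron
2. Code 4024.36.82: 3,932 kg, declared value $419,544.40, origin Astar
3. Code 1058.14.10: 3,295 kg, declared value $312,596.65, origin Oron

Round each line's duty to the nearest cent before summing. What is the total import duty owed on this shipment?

Line 1 (1824.02.35, Oron, 471 units, $90,724.02):
Base rate for 1824.02.35 is 19.5%.
Origin Oron qualifies under the Coreth–Oron agreement and 1824.02.35 is covered: preferential rate 10% applies instead.
The additional-duty order on 1824.02.35 targets Coria, not Oron; it does not apply.
Duty = $90,724.02 × 10% = $9,072.40.
Line 2 (4024.36.82, Astar, 3,932 kg, $419,544.40):
Base rate for 4024.36.82 is 3%.
Duty = $419,544.40 × 3% = $12,586.33.
Line 3 (1058.14.10, Oron, 3,295 kg, $312,596.65):
Base rate for 1058.14.10 is 5% + $3.13/kg.
Origin Oron qualifies under the Coreth–Oron agreement and 1058.14.10 is covered: preferential rate 2% applies instead.
Duty = $312,596.65 × 2% = $6,251.93.
Total = $9,072.40 + $12,586.33 + $6,251.93 = $27,910.66.

$27,910.66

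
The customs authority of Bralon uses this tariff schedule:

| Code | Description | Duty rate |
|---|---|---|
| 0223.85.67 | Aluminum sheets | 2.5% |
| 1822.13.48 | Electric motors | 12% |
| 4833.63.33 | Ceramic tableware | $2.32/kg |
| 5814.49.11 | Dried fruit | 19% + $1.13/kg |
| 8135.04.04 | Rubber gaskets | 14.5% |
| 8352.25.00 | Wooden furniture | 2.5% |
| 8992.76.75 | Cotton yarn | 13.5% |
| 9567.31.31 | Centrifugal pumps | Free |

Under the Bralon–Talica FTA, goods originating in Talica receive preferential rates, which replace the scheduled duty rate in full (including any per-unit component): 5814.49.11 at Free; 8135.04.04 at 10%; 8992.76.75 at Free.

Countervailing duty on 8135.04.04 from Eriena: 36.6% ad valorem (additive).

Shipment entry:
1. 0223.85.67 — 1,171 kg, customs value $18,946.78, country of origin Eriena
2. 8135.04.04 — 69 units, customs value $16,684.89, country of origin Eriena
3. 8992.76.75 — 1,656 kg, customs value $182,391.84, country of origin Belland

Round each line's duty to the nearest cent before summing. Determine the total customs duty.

Line 1 (0223.85.67, Eriena, 1,171 kg, $18,946.78):
Base rate for 0223.85.67 is 2.5%.
Duty = $18,946.78 × 2.5% = $473.67.
Line 2 (8135.04.04, Eriena, 69 units, $16,684.89):
Base rate for 8135.04.04 is 14.5%.
8135.04.04 has an FTA preferential rate, but origin Eriena is not Talica; base rate stands.
Additional duty on 8135.04.04 from Eriena: +36.6%. Applied ad valorem rate: 14.5% + 36.6% = 51.1%.
Duty = $16,684.89 × 51.1% = $8,525.98.
Line 3 (8992.76.75, Belland, 1,656 kg, $182,391.84):
Base rate for 8992.76.75 is 13.5%.
8992.76.75 has an FTA preferential rate, but origin Belland is not Talica; base rate stands.
Duty = $182,391.84 × 13.5% = $24,622.90.
Total = $473.67 + $8,525.98 + $24,622.90 = $33,622.55.

$33,622.55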